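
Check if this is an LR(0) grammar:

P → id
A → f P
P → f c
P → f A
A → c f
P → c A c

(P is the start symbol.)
No. Shift-reduce conflict between [P → f c .] and [A → c . f]

Augment with P' → P and build the canonical LR(0) collection (I0 = CLOSURE({[P' → . P]}), then GOTO on every symbol after a dot until no new states appear). It has 13 states:
  I0: { [P → . c A c], [P → . f A], [P → . f c], [P → . id], [P' → . P] }  — shift
  I1: { [P' → P .] }  — accept
  I2: { [A → . c f], [A → . f P], [P → c . A c] }  — shift
  I3: { [A → . c f], [A → . f P], [P → f . A], [P → f . c] }  — shift
  I4: { [P → id .] }  — reduce
  I5: { [P → f A .] }  — reduce
  I6: { [A → c . f], [P → f c .] }  — shift, reduce
  I7: { [A → f . P], [P → . c A c], [P → . f A], [P → . f c], [P → . id] }  — shift
  I8: { [A → f P .] }  — reduce
  I9: { [A → c f .] }  — reduce
  I10: { [P → c A . c] }  — shift
  I11: { [A → c . f] }  — shift
  I12: { [P → c A c .] }  — reduce

Conflict in state I6:
  Shift-reduce conflict between [P → f c .] and [A → c . f]
So the grammar is NOT LR(0).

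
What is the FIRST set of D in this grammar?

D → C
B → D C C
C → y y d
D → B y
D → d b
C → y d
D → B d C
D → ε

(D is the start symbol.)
FIRST sets of the other non-terminals involved (by the same procedure, iterated to a fixed point):
  FIRST(C) = { 'y' }
  FIRST(B) = { 'd', 'y' }

From D → C:
  - C is a non-terminal: add FIRST(C) \ {ε} = { 'y' }
    C is not nullable, so stop
From D → B y:
  - B is a non-terminal: add FIRST(B) \ {ε} = { 'd', 'y' }
    B is not nullable, so stop
From D → d b:
  - d is a terminal: add 'd' and stop
From D → B d C:
  - B is a non-terminal: add FIRST(B) \ {ε} = { 'd', 'y' }
    B is not nullable, so stop
From D → ε:
  - ε-production, so ε ∈ FIRST(D)

Collecting: FIRST(D) = { 'd', 'y', ε }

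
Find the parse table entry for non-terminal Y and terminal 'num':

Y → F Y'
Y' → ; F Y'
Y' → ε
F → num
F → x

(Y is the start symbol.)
Y → F Y'

To find M[Y, 'num'], we find productions for Y where 'num' is in the predict set (PREDICT(N → α) = (FIRST(α) \ {ε}) ∪ (FOLLOW(N) if α ⇒* ε)).

Relevant sets:
  FIRST(F) = { 'num', 'x' }

Y → F Y': PREDICT = { 'num', 'x' }
  'num' is in predict set, so this production goes in M[Y, 'num']

M[Y, 'num'] = Y → F Y'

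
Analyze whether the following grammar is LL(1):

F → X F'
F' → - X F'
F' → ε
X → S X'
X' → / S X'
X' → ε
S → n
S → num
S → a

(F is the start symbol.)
Yes, the grammar is LL(1).

A grammar is LL(1) if for each non-terminal N with multiple productions, the predict sets of those productions are pairwise disjoint, where PREDICT(N → α) = (FIRST(α) \ {ε}) ∪ (FOLLOW(N) if α ⇒* ε).

Relevant sets:
  FOLLOW(F') = { $ }
  FOLLOW(X') = { $, '-' }

For F':
  PREDICT(F' → '-' X F') = { '-' }
  PREDICT(F' → ε) = { $ }
For X':
  PREDICT(X' → '/' S X') = { '/' }
  PREDICT(X' → ε) = { $, '-' }
For S:
  PREDICT(S → n) = { 'n' }
  PREDICT(S → num) = { 'num' }
  PREDICT(S → a) = { 'a' }
F, X have a single production, so nothing to check there.

All predict sets are disjoint. The grammar IS LL(1).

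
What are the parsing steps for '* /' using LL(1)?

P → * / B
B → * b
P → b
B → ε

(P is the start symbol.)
LL(1) parsing maintains a stack (initially the start symbol over $) and the input. At each step: if the stack top is a terminal, match it against the current input token; if it is a non-terminal N, replace it with the RHS of M[N, lookahead] (the unique production whose predict set contains the lookahead).

Stack is shown with the top on the left.

Stack    Input  Action
----------------------
P $      * / $  output P → * / B
* / B $  * / $  match '*'
/ B $    / $    match '/'
B $      $      output B → ε
$        $      accept

The string is accepted.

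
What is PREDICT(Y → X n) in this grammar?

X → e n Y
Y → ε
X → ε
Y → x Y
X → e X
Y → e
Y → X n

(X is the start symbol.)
{ 'e', 'n' }

PREDICT(Y → X n) = (FIRST(RHS) \ {ε}) ∪ (FOLLOW(Y) if ε ∈ FIRST(RHS), i.e. RHS ⇒* ε)
FIRST(X) = { 'e', ε }
FIRST(X n) = { 'e', 'n' }
ε ∉ FIRST(X n), so FOLLOW(Y) is not added.
PREDICT(Y → X n) = { 'e', 'n' }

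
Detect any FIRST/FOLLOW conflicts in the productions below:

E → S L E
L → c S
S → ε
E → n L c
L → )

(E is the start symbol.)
No FIRST/FOLLOW conflicts.

A FIRST/FOLLOW conflict occurs when a non-terminal N has a nullable alternative N → β (β ⇒* ε) and another alternative N → α with FIRST(α) ∩ FOLLOW(N) ≠ ∅: on such a lookahead the parser cannot decide between expanding α and letting N vanish via β.

Nullable non-terminals: S.
S has a nullable alternative but only one production, so nothing to check.

E, L have no nullable alternative, so no FIRST/FOLLOW check is needed there.

No FIRST/FOLLOW conflicts found.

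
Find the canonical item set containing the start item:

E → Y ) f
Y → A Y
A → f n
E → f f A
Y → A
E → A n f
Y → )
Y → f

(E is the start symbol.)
{ [A → . f n], [E → . A n f], [E → . Y ) f], [E → . f f A], [E' → . E], [Y → . )], [Y → . A Y], [Y → . A], [Y → . f] }

First, augment the grammar with E' → E
I₀ = CLOSURE({ [E' → . E] }):
  [E' → . E] has the dot before E: add [E → . Y ) f], [E → . f f A], [E → . A n f]
  [E → . Y ) f] has the dot before Y: add [Y → . A Y], [Y → . A], [Y → . )], [Y → . f]
  [E → . A n f] has the dot before A: add [A → . f n]
No further items can be added.

I₀ = { [A → . f n], [E → . A n f], [E → . Y ) f], [E → . f f A], [E' → . E], [Y → . )], [Y → . A Y], [Y → . A], [Y → . f] }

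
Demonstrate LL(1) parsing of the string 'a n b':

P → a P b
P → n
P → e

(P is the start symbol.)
LL(1) parsing maintains a stack (initially the start symbol over $) and the input. At each step: if the stack top is a terminal, match it against the current input token; if it is a non-terminal N, replace it with the RHS of M[N, lookahead] (the unique production whose predict set contains the lookahead).

Stack is shown with the top on the left.

Stack    Input    Action
------------------------
P $      a n b $  output P → a P b
a P b $  a n b $  match 'a'
P b $    n b $    output P → n
n b $    n b $    match 'n'
b $      b $      match 'b'
$        $        accept

The string is accepted.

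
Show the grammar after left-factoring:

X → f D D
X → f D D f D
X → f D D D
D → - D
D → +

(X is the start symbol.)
Left-factoring transforms A → αβ₁ | αβ₂ into A → αA' and A' → β₁ | β₂
(α is the longest common prefix among the alternatives). Repeat until
no nonterminal has two alternatives with a common prefix.

Round 1: X has alternatives sharing prefix 'f D D'. Introduce X': X → f D D X'
  Add: X' → ε
  Add: X' → f D
  Add: X' → D

No remaining common prefixes — done.

Resulting grammar:
X → f D D X'
X' → ε
X' → f D
X' → D
D → - D
D → +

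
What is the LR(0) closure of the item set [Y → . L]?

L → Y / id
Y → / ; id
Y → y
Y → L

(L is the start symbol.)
To compute CLOSURE, for each item [A → α.Bβ] where B is a non-terminal, add [B → .γ] for all productions B → γ; repeat for the newly added items until nothing changes.

Start with: [Y → . L]
  [Y → . L] has the dot before L: add [L → . Y / id]
  [L → . Y / id] has the dot before Y: add [Y → . / ; id], [Y → . y]
No further items can be added.

CLOSURE = { [L → . Y / id], [Y → . / ; id], [Y → . L], [Y → . y] }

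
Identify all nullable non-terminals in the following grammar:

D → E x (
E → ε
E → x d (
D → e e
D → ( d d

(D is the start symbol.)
{ 'E' }

ε-productions: E → ε
So E is immediately nullable.
No further non-terminal can be added: every production for the remaining non-terminals contains a terminal or a non-nullable non-terminal.
Nullable = { 'E' }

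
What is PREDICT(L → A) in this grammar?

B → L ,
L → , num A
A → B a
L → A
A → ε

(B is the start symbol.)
{ ',' }

PREDICT(L → A) = (FIRST(RHS) \ {ε}) ∪ (FOLLOW(L) if ε ∈ FIRST(RHS), i.e. RHS ⇒* ε)
FIRST(A) = { ',', ε }
FIRST(A) = { ',', ε }
ε ∈ FIRST(A) (the right-hand side is nullable), so add FOLLOW(L) = { ',' }
PREDICT(L → A) = { ',' }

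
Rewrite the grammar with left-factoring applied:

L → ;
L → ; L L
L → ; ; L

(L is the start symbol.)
L → ; L'
L' → ε
L' → L L
L' → ; L

Left-factoring transforms A → αβ₁ | αβ₂ into A → αA' and A' → β₁ | β₂
(α is the longest common prefix among the alternatives). Repeat until
no nonterminal has two alternatives with a common prefix.

Round 1: L has alternatives sharing prefix ';'. Introduce L': L → ; L'
  Add: L' → ε
  Add: L' → L L
  Add: L' → ; L

No remaining common prefixes — done.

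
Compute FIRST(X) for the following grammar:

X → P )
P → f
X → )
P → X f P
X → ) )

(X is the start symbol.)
FIRST sets of the other non-terminals involved (by the same procedure, iterated to a fixed point):
  FIRST(P) = { ')', 'f' }

From X → P ):
  - P is a non-terminal: add FIRST(P) \ {ε} = { ')', 'f' }
    P is not nullable, so stop
From X → ):
  - ')' is a terminal: add ')' and stop
From X → ) ):
  - ')' is a terminal: add ')' and stop

Collecting: FIRST(X) = { ')', 'f' }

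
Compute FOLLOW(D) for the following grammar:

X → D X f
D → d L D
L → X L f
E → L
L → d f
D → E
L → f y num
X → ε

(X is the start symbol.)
In X → D X f: D is followed by X f, add FIRST(X f) \ {ε} = { 'd', 'f' }
In D → d L D: D is at the end; this adds FOLLOW(D) to itself — nothing new

Taking the union: FOLLOW(D) = { 'd', 'f' }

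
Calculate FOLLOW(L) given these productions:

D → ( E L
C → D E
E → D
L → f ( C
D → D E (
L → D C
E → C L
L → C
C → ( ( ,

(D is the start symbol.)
In D → ( E L: L is at the end, add FOLLOW(D)
In E → C L: L is at the end, add FOLLOW(E)

The FOLLOW sets referred to above (computed the same way, to a fixed point):
  FOLLOW(D) = { $, '(', 'f' }
  FOLLOW(E) = { $, '(', 'f' }

Taking the union: FOLLOW(L) = { $, '(', 'f' }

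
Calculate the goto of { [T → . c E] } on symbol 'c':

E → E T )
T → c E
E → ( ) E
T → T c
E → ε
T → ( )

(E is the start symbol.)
{ [E → . ( ) E], [E → . E T )], [E → .], [T → c . E] }

GOTO(I, 'c') = CLOSURE({ [A → αX.β] : [A → α.Xβ] ∈ I, X = 'c' })

Items with dot before 'c', with the dot advanced:
  [T → . c E] → [T → c . E]
Closure of the advanced items:
  [T → c . E] has the dot before E: add [E → . E T )], [E → . ( ) E], [E → .]

GOTO = { [E → . ( ) E], [E → . E T )], [E → .], [T → c . E] }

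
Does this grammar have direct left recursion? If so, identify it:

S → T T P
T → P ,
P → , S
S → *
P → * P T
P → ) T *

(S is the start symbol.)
Direct left recursion occurs when N → N α for some non-terminal N (the right-hand side begins with the left-hand side itself).

S → T T P: starts with T
T → P ,: starts with P
P → , S: starts with ','
S → *: starts with '*'
P → * P T: starts with '*'
P → ) T *: starts with ')'

No direct left recursion found.

Answer: No direct left recursion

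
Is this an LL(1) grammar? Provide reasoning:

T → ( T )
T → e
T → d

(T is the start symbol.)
Yes, the grammar is LL(1).

A grammar is LL(1) if for each non-terminal N with multiple productions, the predict sets of those productions are pairwise disjoint, where PREDICT(N → α) = (FIRST(α) \ {ε}) ∪ (FOLLOW(N) if α ⇒* ε).

For T:
  PREDICT(T → '(' T ')') = { '(' }
  PREDICT(T → e) = { 'e' }
  PREDICT(T → d) = { 'd' }

All predict sets are disjoint. The grammar IS LL(1).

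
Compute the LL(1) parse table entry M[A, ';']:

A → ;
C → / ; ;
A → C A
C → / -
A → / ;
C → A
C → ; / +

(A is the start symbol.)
To find M[A, ';'], we find productions for A where ';' is in the predict set (PREDICT(N → α) = (FIRST(α) \ {ε}) ∪ (FOLLOW(N) if α ⇒* ε)).

Relevant sets:
  FIRST(C) = { '/', ';' }

A → ;: PREDICT = { ';' }
  ';' is in predict set, so this production goes in M[A, ';']
A → C A: PREDICT = { '/', ';' }
  ';' is in predict set, so this production goes in M[A, ';']
A → / ;: PREDICT = { '/' }

M[A, ';'] = A → ;, A → C A  (a multiply-defined cell — the grammar is not LL(1))

Answer: A → ;, A → C A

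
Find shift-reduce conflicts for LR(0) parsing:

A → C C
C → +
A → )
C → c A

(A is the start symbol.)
Augment with A' → A and build the canonical LR(0) collection (I0 = CLOSURE({[A' → . A]}), then GOTO on every symbol after a dot until no new states appear). It has 8 states:
  I0: { [A → . )], [A → . C C], [A' → . A], [C → . +], [C → . c A] }  — shift
  I1: { [A → ) .] }  — reduce
  I2: { [C → + .] }  — reduce
  I3: { [A' → A .] }  — accept
  I4: { [A → C . C], [C → . +], [C → . c A] }  — shift
  I5: { [A → . )], [A → . C C], [C → . +], [C → . c A], [C → c . A] }  — shift
  I6: { [C → c A .] }  — reduce
  I7: { [A → C C .] }  — reduce

No state contains both a complete item and a shift item.

Answer: No shift-reduce conflicts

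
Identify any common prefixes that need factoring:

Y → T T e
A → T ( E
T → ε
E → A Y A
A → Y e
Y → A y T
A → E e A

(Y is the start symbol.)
No, left-factoring is not needed

Left-factoring is needed when two productions for the same non-terminal
share a common prefix on the right-hand side.

Productions for Y:
  Y → T T e
  Y → A y T
Productions for A:
  A → T ( E
  A → Y e
  A → E e A

No common prefixes found.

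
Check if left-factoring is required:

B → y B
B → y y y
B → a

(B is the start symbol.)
Left-factoring is needed when two productions for the same non-terminal
share a common prefix on the right-hand side.

Productions for B:
  B → y B
  B → y y y
  B → a

Found common prefix 'y' in productions for B

Answer: Yes, B has productions with common prefix 'y'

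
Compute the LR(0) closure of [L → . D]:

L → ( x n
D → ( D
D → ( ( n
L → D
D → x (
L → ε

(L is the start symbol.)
{ [D → . ( ( n], [D → . ( D], [D → . x (], [L → . D] }

Start with: [L → . D]
  [L → . D] has the dot before D: add [D → . ( D], [D → . ( ( n], [D → . x (]
No further items can be added.

CLOSURE = { [D → . ( ( n], [D → . ( D], [D → . x (], [L → . D] }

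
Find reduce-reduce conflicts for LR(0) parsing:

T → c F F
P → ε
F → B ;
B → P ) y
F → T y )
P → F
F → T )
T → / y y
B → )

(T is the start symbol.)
A reduce-reduce conflict occurs when an LR(0) state has two complete items [A → α .] and [B → β .] — both call for a reduction, and with no lookahead the parser cannot choose between them.

Augment with T' → T and build the canonical LR(0) collection (I0 = CLOSURE({[T' → . T]}), then GOTO on every symbol after a dot until no new states appear). It has 18 states:
  I0: { [T → . / y y], [T → . c F F], [T' → . T] }  — shift
  I1: { [T → / . y y] }  — shift
  I2: { [T' → T .] }  — accept
  I3: { [B → . )], [B → . P ) y], [F → . B ;], [F → . T )], [F → . T y )], [P → . F], [P → .], [T → . / y y], [T → . c F F], [T → c . F F] }  — shift, reduce
  I4: { [B → ) .] }  — reduce
  I5: { [F → B . ;] }  — shift
  I6: { [B → . )], [B → . P ) y], [F → . B ;], [F → . T )], [F → . T y )], [P → . F], [P → .], [P → F .], [T → . / y y], [T → . c F F], [T → c F . F] }  — shift, 2 reduces
  I7: { [B → P . ) y] }  — shift
  I8: { [F → T . )], [F → T . y )] }  — shift
  I9: { [F → T ) .] }  — reduce
  I10: { [F → T y . )] }  — shift
  I11: { [F → T y ) .] }  — reduce
  I12: { [B → P ) . y] }  — shift
  I13: { [B → P ) y .] }  — reduce
  I14: { [P → F .], [T → c F F .] }  — 2 reduces
  I15: { [F → B ; .] }  — reduce
  I16: { [T → / y . y] }  — shift
  I17: { [T → / y y .] }  — reduce

I6 contains complete items [P → .], [P → F .] — reduce-reduce conflict.
I14 contains complete items [P → F .], [T → c F F .] — reduce-reduce conflict.

Answer: Yes — I6: [P → .] vs [P → F .]; I14: [P → F .] vs [T → c F F .]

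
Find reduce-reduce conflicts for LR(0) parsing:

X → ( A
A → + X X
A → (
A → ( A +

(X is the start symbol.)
A reduce-reduce conflict occurs when an LR(0) state has two complete items [A → α .] and [B → β .] — both call for a reduction, and with no lookahead the parser cannot choose between them.

Augment with X' → X and build the canonical LR(0) collection (I0 = CLOSURE({[X' → . X]}), then GOTO on every symbol after a dot until no new states appear). It has 10 states:
  I0: { [X → . ( A], [X' → . X] }  — shift
  I1: { [A → . ( A +], [A → . (], [A → . + X X], [X → ( . A] }  — shift
  I2: { [X' → X .] }  — accept
  I3: { [A → ( . A +], [A → ( .], [A → . ( A +], [A → . (], [A → . + X X] }  — shift, reduce
  I4: { [A → + . X X], [X → . ( A] }  — shift
  I5: { [X → ( A .] }  — reduce
  I6: { [A → + X . X], [X → . ( A] }  — shift
  I7: { [A → + X X .] }  — reduce
  I8: { [A → ( A . +] }  — shift
  I9: { [A → ( A + .] }  — reduce

No state contains more than one complete item.

Answer: No reduce-reduce conflicts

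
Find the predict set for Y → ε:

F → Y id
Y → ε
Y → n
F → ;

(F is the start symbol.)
PREDICT(Y → ε) = (FIRST(RHS) \ {ε}) ∪ (FOLLOW(Y) if ε ∈ FIRST(RHS), i.e. RHS ⇒* ε)
The right-hand side is ε (FIRST(ε) = { ε }), so the predict set is FOLLOW(Y) = { 'id' }
PREDICT(Y → ε) = { 'id' }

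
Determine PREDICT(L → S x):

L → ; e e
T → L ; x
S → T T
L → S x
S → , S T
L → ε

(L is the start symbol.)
{ ',', ';' }

PREDICT(L → S x) = (FIRST(RHS) \ {ε}) ∪ (FOLLOW(L) if ε ∈ FIRST(RHS), i.e. RHS ⇒* ε)
FIRST(S) = { ',', ';' }
FIRST(S x) = { ',', ';' }
ε ∉ FIRST(S x), so FOLLOW(L) is not added.
PREDICT(L → S x) = { ',', ';' }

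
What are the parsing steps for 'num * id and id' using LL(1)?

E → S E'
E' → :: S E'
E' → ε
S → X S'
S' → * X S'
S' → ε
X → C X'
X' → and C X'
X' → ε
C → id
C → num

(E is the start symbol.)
Stack is shown with the top on the left.

Stack             Input              Action
-------------------------------------------
E $               num * id and id $  output E → S E'
S E' $            num * id and id $  output S → X S'
X S' E' $         num * id and id $  output X → C X'
C X' S' E' $      num * id and id $  output C → num
num X' S' E' $    num * id and id $  match 'num'
X' S' E' $        * id and id $      output X' → ε
S' E' $           * id and id $      output S' → * X S'
* X S' E' $       * id and id $      match '*'
X S' E' $         id and id $        output X → C X'
C X' S' E' $      id and id $        output C → id
id X' S' E' $     id and id $        match 'id'
X' S' E' $        and id $           output X' → and C X'
and C X' S' E' $  and id $           match 'and'
C X' S' E' $      id $               output C → id
id X' S' E' $     id $               match 'id'
X' S' E' $        $                  output X' → ε
S' E' $           $                  output S' → ε
E' $              $                  output E' → ε
$                 $                  accept

The string is accepted.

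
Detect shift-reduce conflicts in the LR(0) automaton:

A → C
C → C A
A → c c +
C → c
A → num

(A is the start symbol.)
A shift-reduce conflict occurs when an LR(0) state has both:
  - a complete (reduce) item [A → α .] (dot at the end), and
  - a shift item [B → β . c γ] (dot before a terminal).

Augment with A' → A and build the canonical LR(0) collection (I0 = CLOSURE({[A' → . A]}), then GOTO on every symbol after a dot until no new states appear). It has 8 states:
  I0: { [A → . C], [A → . c c +], [A → . num], [A' → . A], [C → . C A], [C → . c] }  — shift
  I1: { [A' → A .] }  — accept
  I2: { [A → . C], [A → . c c +], [A → . num], [A → C .], [C → . C A], [C → . c], [C → C . A] }  — shift, reduce
  I3: { [A → c . c +], [C → c .] }  — shift, reduce
  I4: { [A → num .] }  — reduce
  I5: { [A → c c . +] }  — shift
  I6: { [A → c c + .] }  — reduce
  I7: { [C → C A .] }  — reduce

I2 contains reduce item [A → C .] and shift items [A → . c c +], [A → . num], [C → . c] — shift-reduce conflict.
I3 contains reduce item [C → c .] and shift item [A → c . c +] — shift-reduce conflict.

Answer: Yes — I2: [A → C .] vs [A → . c c +]; I3: [C → c .] vs [A → c . c +]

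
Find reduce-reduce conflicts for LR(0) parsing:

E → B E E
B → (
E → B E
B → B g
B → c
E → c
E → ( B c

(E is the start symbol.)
Augment with E' → E and build the canonical LR(0) collection (I0 = CLOSURE({[E' → . E]}), then GOTO on every symbol after a dot until no new states appear). It has 12 states:
  I0: { [B → . (], [B → . B g], [B → . c], [E → . ( B c], [E → . B E E], [E → . B E], [E → . c], [E' → . E] }  — shift
  I1: { [B → ( .], [B → . (], [B → . B g], [B → . c], [E → ( . B c] }  — shift, reduce
  I2: { [B → . (], [B → . B g], [B → . c], [B → B . g], [E → . ( B c], [E → . B E E], [E → . B E], [E → . c], [E → B . E E], [E → B . E] }  — shift
  I3: { [E' → E .] }  — accept
  I4: { [B → c .], [E → c .] }  — 2 reduces
  I5: { [B → . (], [B → . B g], [B → . c], [E → . ( B c], [E → . B E E], [E → . B E], [E → . c], [E → B E . E], [E → B E .] }  — shift, reduce
  I6: { [B → B g .] }  — reduce
  I7: { [E → B E E .] }  — reduce
  I8: { [B → ( .] }  — reduce
  I9: { [B → B . g], [E → ( B . c] }  — shift
  I10: { [B → c .] }  — reduce
  I11: { [E → ( B c .] }  — reduce

I4 contains complete items [B → c .], [E → c .] — reduce-reduce conflict.

Answer: Yes — I4: [B → c .] vs [E → c .]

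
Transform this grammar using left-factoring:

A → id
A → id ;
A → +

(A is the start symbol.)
A → id A'
A' → ε
A' → ;
A → +

Left-factoring transforms A → αβ₁ | αβ₂ into A → αA' and A' → β₁ | β₂
(α is the longest common prefix among the alternatives). Repeat until
no nonterminal has two alternatives with a common prefix.

Round 1: A has alternatives sharing prefix 'id'. Introduce A': A → id A'
  Add: A' → ε
  Add: A' → ;

No remaining common prefixes — done.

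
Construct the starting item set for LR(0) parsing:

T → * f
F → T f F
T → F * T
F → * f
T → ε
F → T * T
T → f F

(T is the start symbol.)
{ [F → . * f], [F → . T * T], [F → . T f F], [T → . * f], [T → . F * T], [T → . f F], [T → .], [T' → . T] }

First, augment the grammar with T' → T
I₀ = CLOSURE({ [T' → . T] }):
  [T' → . T] has the dot before T: add [T → . * f], [T → . F * T], [T → .], [T → . f F]
  [T → . F * T] has the dot before F: add [F → . T f F], [F → . * f], [F → . T * T]
No further items can be added.

I₀ = { [F → . * f], [F → . T * T], [F → . T f F], [T → . * f], [T → . F * T], [T → . f F], [T → .], [T' → . T] }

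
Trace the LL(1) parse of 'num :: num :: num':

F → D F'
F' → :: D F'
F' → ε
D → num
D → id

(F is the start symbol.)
Stack is shown with the top on the left.

Stack      Input                Action
--------------------------------------
F $        num :: num :: num $  output F → D F'
D F' $     num :: num :: num $  output D → num
num F' $   num :: num :: num $  match 'num'
F' $       :: num :: num $      output F' → :: D F'
:: D F' $  :: num :: num $      match '::'
D F' $     num :: num $         output D → num
num F' $   num :: num $         match 'num'
F' $       :: num $             output F' → :: D F'
:: D F' $  :: num $             match '::'
D F' $     num $                output D → num
num F' $   num $                match 'num'
F' $       $                    output F' → ε
$          $                    accept

The string is accepted.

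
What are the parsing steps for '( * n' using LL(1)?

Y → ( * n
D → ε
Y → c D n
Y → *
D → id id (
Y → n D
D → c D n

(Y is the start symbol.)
Stack is shown with the top on the left.

Stack    Input    Action
------------------------
Y $      ( * n $  output Y → ( * n
( * n $  ( * n $  match '('
* n $    * n $    match '*'
n $      n $      match 'n'
$        $        accept

The string is accepted.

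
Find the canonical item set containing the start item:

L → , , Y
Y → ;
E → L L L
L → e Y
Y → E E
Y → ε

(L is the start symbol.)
First, augment the grammar with L' → L
I₀ = CLOSURE({ [L' → . L] }):
  [L' → . L] has the dot before L: add [L → . , , Y], [L → . e Y]
No further items can be added.

I₀ = { [L → . , , Y], [L → . e Y], [L' → . L] }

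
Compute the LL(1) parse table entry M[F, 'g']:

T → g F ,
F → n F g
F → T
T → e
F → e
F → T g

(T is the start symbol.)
To find M[F, 'g'], we find productions for F where 'g' is in the predict set (PREDICT(N → α) = (FIRST(α) \ {ε}) ∪ (FOLLOW(N) if α ⇒* ε)).

Relevant sets:
  FIRST(T) = { 'e', 'g' }

F → n F g: PREDICT = { 'n' }
F → T: PREDICT = { 'e', 'g' }
  'g' is in predict set, so this production goes in M[F, 'g']
F → e: PREDICT = { 'e' }
F → T g: PREDICT = { 'e', 'g' }
  'g' is in predict set, so this production goes in M[F, 'g']

M[F, 'g'] = F → T, F → T g  (a multiply-defined cell — the grammar is not LL(1))

Answer: F → T, F → T g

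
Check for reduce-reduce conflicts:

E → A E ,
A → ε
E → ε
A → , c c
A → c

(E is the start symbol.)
A reduce-reduce conflict occurs when an LR(0) state has two complete items [A → α .] and [B → β .] — both call for a reduction, and with no lookahead the parser cannot choose between them.

Augment with E' → E and build the canonical LR(0) collection (I0 = CLOSURE({[E' → . E]}), then GOTO on every symbol after a dot until no new states appear). It has 9 states:
  I0: { [A → . , c c], [A → . c], [A → .], [E → . A E ,], [E → .], [E' → . E] }  — shift, 2 reduces
  I1: { [A → , . c c] }  — shift
  I2: { [A → . , c c], [A → . c], [A → .], [E → . A E ,], [E → .], [E → A . E ,] }  — shift, 2 reduces
  I3: { [E' → E .] }  — accept
  I4: { [A → c .] }  — reduce
  I5: { [E → A E . ,] }  — shift
  I6: { [E → A E , .] }  — reduce
  I7: { [A → , c . c] }  — shift
  I8: { [A → , c c .] }  — reduce

I0 contains complete items [A → .], [E → .] — reduce-reduce conflict.
I2 contains complete items [A → .], [E → .] — reduce-reduce conflict.

Answer: Yes — I0: [A → .] vs [E → .]; I2: [A → .] vs [E → .]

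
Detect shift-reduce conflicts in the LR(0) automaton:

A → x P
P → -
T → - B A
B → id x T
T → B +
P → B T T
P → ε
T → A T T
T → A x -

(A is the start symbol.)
Yes — I2: [P → .] vs [B → . id x T]; I14: [P → .] vs [B → . id x T]

A shift-reduce conflict occurs when an LR(0) state has both:
  - a complete (reduce) item [A → α .] (dot at the end), and
  - a shift item [B → β . c γ] (dot before a terminal).

Augment with A' → A and build the canonical LR(0) collection (I0 = CLOSURE({[A' → . A]}), then GOTO on every symbol after a dot until no new states appear). It has 21 states:
  I0: { [A → . x P], [A' → . A] }  — shift
  I1: { [A' → A .] }  — accept
  I2: { [A → x . P], [B → . id x T], [P → . -], [P → . B T T], [P → .] }  — shift, reduce
  I3: { [P → - .] }  — reduce
  I4: { [A → . x P], [B → . id x T], [P → B . T T], [T → . - B A], [T → . A T T], [T → . A x -], [T → . B +] }  — shift
  I5: { [A → x P .] }  — reduce
  I6: { [B → id . x T] }  — shift
  I7: { [A → . x P], [B → . id x T], [B → id x . T], [T → . - B A], [T → . A T T], [T → . A x -], [T → . B +] }  — shift
  I8: { [B → . id x T], [T → - . B A] }  — shift
  I9: { [A → . x P], [B → . id x T], [T → . - B A], [T → . A T T], [T → . A x -], [T → . B +], [T → A . T T], [T → A . x -] }  — shift
  I10: { [T → B . +] }  — shift
  I11: { [B → id x T .] }  — reduce
  I12: { [T → B + .] }  — reduce
  I13: { [A → . x P], [B → . id x T], [T → . - B A], [T → . A T T], [T → . A x -], [T → . B +], [T → A T . T] }  — shift
  I14: { [A → x . P], [B → . id x T], [P → . -], [P → . B T T], [P → .], [T → A x . -] }  — shift, reduce
  I15: { [P → - .], [T → A x - .] }  — 2 reduces
  I16: { [T → A T T .] }  — reduce
  I17: { [A → . x P], [T → - B . A] }  — shift
  I18: { [T → - B A .] }  — reduce
  I19: { [A → . x P], [B → . id x T], [P → B T . T], [T → . - B A], [T → . A T T], [T → . A x -], [T → . B +] }  — shift
  I20: { [P → B T T .] }  — reduce

I2 contains reduce item [P → .] and shift items [B → . id x T], [P → . -] — shift-reduce conflict.
I14 contains reduce item [P → .] and shift items [B → . id x T], [P → . -], [T → A x . -] — shift-reduce conflict.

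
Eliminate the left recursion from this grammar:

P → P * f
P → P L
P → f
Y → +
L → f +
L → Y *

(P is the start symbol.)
P → f P'
P' → * f P'
P' → L P'
P' → ε
Y → +
L → f +
L → Y *

P is directly left-recursive. The standard transformation for
  A → A α₁ | ... | A α_m | β₁ | ... | β_n
is
  A  → β₁ A' | ... | β_n A'
  A' → α₁ A' | ... | α_m A' | ε

P → f becomes P → f P'
P → P * f becomes P' → * f P'
P → P L becomes P' → L P'
Add P' → ε

Productions for other non-terminals are unchanged:
  Y → +
  L → f +
  L → Y *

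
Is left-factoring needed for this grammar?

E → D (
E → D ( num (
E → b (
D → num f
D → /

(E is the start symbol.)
Yes, E has productions with common prefix 'D ('

Left-factoring is needed when two productions for the same non-terminal
share a common prefix on the right-hand side.

Productions for E:
  E → D (
  E → D ( num (
  E → b (
Productions for D:
  D → num f
  D → /

Found common prefix 'D (' in productions for E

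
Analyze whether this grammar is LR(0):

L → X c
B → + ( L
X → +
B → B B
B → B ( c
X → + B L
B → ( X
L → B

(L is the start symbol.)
No. Shift-reduce conflict between [X → + .] and [B → . ( X]

A grammar is LR(0) if no state in the canonical LR(0) collection has:
  - both a shift item (dot before a terminal) and a complete item (shift-reduce conflict), or
  - two or more complete items (reduce-reduce conflict; the accept item [L' → L .] counts as a complete item here).

Augment with L' → L and build the canonical LR(0) collection (I0 = CLOSURE({[L' → . L]}), then GOTO on every symbol after a dot until no new states appear). It has 20 states:
  I0: { [B → . ( X], [B → . + ( L], [B → . B ( c], [B → . B B], [L → . B], [L → . X c], [L' → . L], [X → . + B L], [X → . +] }  — shift
  I1: { [B → ( . X], [X → . + B L], [X → . +] }  — shift
  I2: { [B → + . ( L], [B → . ( X], [B → . + ( L], [B → . B ( c], [B → . B B], [X → + . B L], [X → + .] }  — shift, reduce
  I3: { [B → . ( X], [B → . + ( L], [B → . B ( c], [B → . B B], [B → B . ( c], [B → B . B], [L → B .] }  — shift, reduce
  I4: { [L' → L .] }  — accept
  I5: { [L → X . c] }  — shift
  I6: { [L → X c .] }  — reduce
  I7: { [B → ( . X], [B → B ( . c], [X → . + B L], [X → . +] }  — shift
  I8: { [B → + . ( L] }  — shift
  I9: { [B → . ( X], [B → . + ( L], [B → . B ( c], [B → . B B], [B → B . ( c], [B → B . B], [B → B B .] }  — shift, reduce
  I10: { [B → + ( . L], [B → . ( X], [B → . + ( L], [B → . B ( c], [B → . B B], [L → . B], [L → . X c], [X → . + B L], [X → . +] }  — shift
  I11: { [B → + ( L .] }  — reduce
  I12: { [B → . ( X], [B → . + ( L], [B → . B ( c], [B → . B B], [X → + . B L], [X → + .] }  — shift, reduce
  I13: { [B → ( X .] }  — reduce
  I14: { [B → B ( c .] }  — reduce
  I15: { [B → . ( X], [B → . + ( L], [B → . B ( c], [B → . B B], [B → B . ( c], [B → B . B], [L → . B], [L → . X c], [X → + B . L], [X → . + B L], [X → . +] }  — shift
  I16: { [B → . ( X], [B → . + ( L], [B → . B ( c], [B → . B B], [B → B . ( c], [B → B . B], [B → B B .], [L → B .] }  — shift, 2 reduces
  I17: { [X → + B L .] }  — reduce
  I18: { [B → ( . X], [B → + ( . L], [B → . ( X], [B → . + ( L], [B → . B ( c], [B → . B B], [L → . B], [L → . X c], [X → . + B L], [X → . +] }  — shift
  I19: { [B → ( X .], [L → X . c] }  — shift, reduce

Conflict in state I2:
  Shift-reduce conflict between [X → + .] and [B → . ( X]
So the grammar is NOT LR(0).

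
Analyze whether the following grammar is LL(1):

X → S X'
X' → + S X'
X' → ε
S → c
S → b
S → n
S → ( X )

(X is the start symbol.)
A grammar is LL(1) if for each non-terminal N with multiple productions, the predict sets of those productions are pairwise disjoint, where PREDICT(N → α) = (FIRST(α) \ {ε}) ∪ (FOLLOW(N) if α ⇒* ε).

Relevant sets:
  FOLLOW(X') = { $, ')' }

For X':
  PREDICT(X' → '+' S X') = { '+' }
  PREDICT(X' → ε) = { $, ')' }
For S:
  PREDICT(S → c) = { 'c' }
  PREDICT(S → b) = { 'b' }
  PREDICT(S → n) = { 'n' }
  PREDICT(S → '(' X ')') = { '(' }
X has a single production, so nothing to check there.

All predict sets are disjoint. The grammar IS LL(1).

Answer: Yes, the grammar is LL(1).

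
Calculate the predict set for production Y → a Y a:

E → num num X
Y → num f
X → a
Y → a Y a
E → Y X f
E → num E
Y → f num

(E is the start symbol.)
PREDICT(Y → a Y a) = (FIRST(RHS) \ {ε}) ∪ (FOLLOW(Y) if ε ∈ FIRST(RHS), i.e. RHS ⇒* ε)
FIRST(a Y a) = { 'a' }
ε ∉ FIRST(a Y a), so FOLLOW(Y) is not added.
PREDICT(Y → a Y a) = { 'a' }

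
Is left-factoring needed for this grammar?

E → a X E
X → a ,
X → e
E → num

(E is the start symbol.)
No, left-factoring is not needed

Left-factoring is needed when two productions for the same non-terminal
share a common prefix on the right-hand side.

Productions for E:
  E → a X E
  E → num
Productions for X:
  X → a ,
  X → e

No common prefixes found.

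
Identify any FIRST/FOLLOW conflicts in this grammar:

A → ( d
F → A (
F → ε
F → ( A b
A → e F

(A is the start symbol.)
Nullable non-terminals: F.
FIRST sets used below: FIRST(A) = { '(', 'e' }

F: nullable alternative(s) F → ε; FOLLOW(F) = { $, '(', 'b' }
  F → A (: FIRST \ {ε} = { '(', 'e' } — overlaps FOLLOW(F) on { '(' }: CONFLICT
  F → ε: FIRST \ {ε} = { } — this is the only nullable alternative, skip
  F → ( A b: FIRST \ {ε} = { '(' } — overlaps FOLLOW(F) on { '(' }: CONFLICT

A has no nullable alternative, so no FIRST/FOLLOW check is needed there.

So the grammar has 2 FIRST/FOLLOW conflicts (marked CONFLICT above).

Answer: Yes. F → A '(' with FOLLOW(F) on { '(' }; F → '(' A b with FOLLOW(F) on { '(' }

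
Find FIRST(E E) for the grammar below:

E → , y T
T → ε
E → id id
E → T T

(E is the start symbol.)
FIRST sets of the non-terminals involved (from the grammar, by fixed-point iteration):
  FIRST(E) = { ',', 'id', ε }

To compute FIRST(E E), process the symbols left to right:
Symbol E is a non-terminal. Add FIRST(E) \ {ε} = { ',', 'id' }
E is nullable (ε ∈ FIRST(E)), continue to the next symbol.
Symbol E is a non-terminal. Add FIRST(E) \ {ε} = { ',', 'id' }
E is nullable (ε ∈ FIRST(E)), continue to the next symbol.
All symbols are nullable, so ε is in the result.
FIRST(E E) = { ',', 'id', ε }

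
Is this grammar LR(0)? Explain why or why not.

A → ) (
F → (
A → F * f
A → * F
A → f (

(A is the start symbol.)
Yes, the grammar is LR(0)

Augment with A' → A and build the canonical LR(0) collection (I0 = CLOSURE({[A' → . A]}), then GOTO on every symbol after a dot until no new states appear). It has 12 states:
  I0: { [A → . ) (], [A → . * F], [A → . F * f], [A → . f (], [A' → . A], [F → . (] }  — shift
  I1: { [F → ( .] }  — reduce
  I2: { [A → ) . (] }  — shift
  I3: { [A → * . F], [F → . (] }  — shift
  I4: { [A' → A .] }  — accept
  I5: { [A → F . * f] }  — shift
  I6: { [A → f . (] }  — shift
  I7: { [A → f ( .] }  — reduce
  I8: { [A → F * . f] }  — shift
  I9: { [A → F * f .] }  — reduce
  I10: { [A → * F .] }  — reduce
  I11: { [A → ) ( .] }  — reduce

Every state is either a pure shift/goto state or contains exactly one complete item and nothing to shift — no conflicts. The grammar is LR(0).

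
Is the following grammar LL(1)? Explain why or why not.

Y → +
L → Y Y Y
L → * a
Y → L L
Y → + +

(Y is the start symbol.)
No. Predict set conflict for Y: { '+' }

A grammar is LL(1) if for each non-terminal N with multiple productions, the predict sets of those productions are pairwise disjoint, where PREDICT(N → α) = (FIRST(α) \ {ε}) ∪ (FOLLOW(N) if α ⇒* ε).

Relevant sets:
  FIRST(L) = { '*', '+' }
  FIRST(Y) = { '*', '+' }

For Y:
  PREDICT(Y → '+') = { '+' }
  PREDICT(Y → L L) = { '*', '+' }
  PREDICT(Y → '+' '+') = { '+' }
For L:
  PREDICT(L → Y Y Y) = { '*', '+' }
  PREDICT(L → '*' a) = { '*' }

Conflict found: Predict set conflict for Y: { '+' }
The grammar is NOT LL(1).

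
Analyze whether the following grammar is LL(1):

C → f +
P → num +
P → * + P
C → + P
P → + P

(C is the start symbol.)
Yes, the grammar is LL(1).

A grammar is LL(1) if for each non-terminal N with multiple productions, the predict sets of those productions are pairwise disjoint, where PREDICT(N → α) = (FIRST(α) \ {ε}) ∪ (FOLLOW(N) if α ⇒* ε).

For C:
  PREDICT(C → f '+') = { 'f' }
  PREDICT(C → '+' P) = { '+' }
For P:
  PREDICT(P → num '+') = { 'num' }
  PREDICT(P → '*' '+' P) = { '*' }
  PREDICT(P → '+' P) = { '+' }

All predict sets are disjoint. The grammar IS LL(1).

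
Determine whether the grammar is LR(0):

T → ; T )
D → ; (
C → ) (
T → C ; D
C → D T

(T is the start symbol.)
Yes, the grammar is LR(0)

Augment with T' → T and build the canonical LR(0) collection (I0 = CLOSURE({[T' → . T]}), then GOTO on every symbol after a dot until no new states appear). It has 14 states:
  I0: { [C → . ) (], [C → . D T], [D → . ; (], [T → . ; T )], [T → . C ; D], [T' → . T] }  — shift
  I1: { [C → ) . (] }  — shift
  I2: { [C → . ) (], [C → . D T], [D → . ; (], [D → ; . (], [T → . ; T )], [T → . C ; D], [T → ; . T )] }  — shift
  I3: { [T → C . ; D] }  — shift
  I4: { [C → . ) (], [C → . D T], [C → D . T], [D → . ; (], [T → . ; T )], [T → . C ; D] }  — shift
  I5: { [T' → T .] }  — accept
  I6: { [C → D T .] }  — reduce
  I7: { [D → . ; (], [T → C ; . D] }  — shift
  I8: { [D → ; . (] }  — shift
  I9: { [T → C ; D .] }  — reduce
  I10: { [D → ; ( .] }  — reduce
  I11: { [T → ; T . )] }  — shift
  I12: { [T → ; T ) .] }  — reduce
  I13: { [C → ) ( .] }  — reduce

Every state is either a pure shift/goto state or contains exactly one complete item and nothing to shift — no conflicts. The grammar is LR(0).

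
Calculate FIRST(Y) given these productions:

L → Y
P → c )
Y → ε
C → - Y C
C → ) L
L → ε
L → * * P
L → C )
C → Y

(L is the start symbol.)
{ ε }

To compute FIRST(Y), examine every production with Y on the left-hand side, reading each right-hand side left to right until a non-nullable symbol is reached.

From Y → ε:
  - ε-production, so ε ∈ FIRST(Y)

Collecting: FIRST(Y) = { ε }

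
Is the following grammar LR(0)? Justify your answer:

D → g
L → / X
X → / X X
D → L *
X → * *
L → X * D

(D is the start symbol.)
A grammar is LR(0) if no state in the canonical LR(0) collection has:
  - both a shift item (dot before a terminal) and a complete item (shift-reduce conflict), or
  - two or more complete items (reduce-reduce conflict; the accept item [D' → D .] counts as a complete item here).

Augment with D' → D and build the canonical LR(0) collection (I0 = CLOSURE({[D' → . D]}), then GOTO on every symbol after a dot until no new states appear). It has 15 states:
  I0: { [D → . L *], [D → . g], [D' → . D], [L → . / X], [L → . X * D], [X → . * *], [X → . / X X] }  — shift
  I1: { [X → * . *] }  — shift
  I2: { [L → / . X], [X → . * *], [X → . / X X], [X → / . X X] }  — shift
  I3: { [D' → D .] }  — accept
  I4: { [D → L . *] }  — shift
  I5: { [L → X . * D] }  — shift
  I6: { [D → g .] }  — reduce
  I7: { [D → . L *], [D → . g], [L → . / X], [L → . X * D], [L → X * . D], [X → . * *], [X → . / X X] }  — shift
  I8: { [L → X * D .] }  — reduce
  I9: { [D → L * .] }  — reduce
  I10: { [X → . * *], [X → . / X X], [X → / . X X] }  — shift
  I11: { [L → / X .], [X → . * *], [X → . / X X], [X → / X . X] }  — shift, reduce
  I12: { [X → / X X .] }  — reduce
  I13: { [X → . * *], [X → . / X X], [X → / X . X] }  — shift
  I14: { [X → * * .] }  — reduce

Conflict in state I11:
  Shift-reduce conflict between [L → / X .] and [X → . * *]
So the grammar is NOT LR(0).

Answer: No. Shift-reduce conflict between [L → / X .] and [X → . * *]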